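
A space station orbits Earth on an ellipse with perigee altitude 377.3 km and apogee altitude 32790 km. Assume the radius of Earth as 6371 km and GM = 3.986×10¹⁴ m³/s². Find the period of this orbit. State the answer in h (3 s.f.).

T ≈ 9.61 h

r_p = 6371 + 377.3 = 6748.3 km = 6.7483×10⁶ m.
r_a = 6371 + 32790 = 39161 km = 3.9161×10⁷ m.
Semi-major axis a = (r_p + r_a)/2 = (6748.3 + 39161)/2 = 22955 km = 2.295×10⁷ m.
By Kepler's third law T = 2π√(a³/μ) = 2π × 5.509×10³ = 3.461×10⁴ s.
= 9.614 h.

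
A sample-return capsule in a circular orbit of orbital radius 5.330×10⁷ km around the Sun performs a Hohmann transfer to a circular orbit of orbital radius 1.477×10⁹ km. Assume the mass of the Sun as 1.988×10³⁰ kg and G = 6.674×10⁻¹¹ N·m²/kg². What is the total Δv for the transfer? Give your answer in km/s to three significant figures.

μ = GM = 6.674×10⁻¹¹ × 1.988×10³⁰ = 1.327×10²⁰ m³/s².
r₁ = 5.330×10⁷ km = 5.330×10¹⁰ m.
r₂ = 1.477×10⁹ km = 1.477×10¹² m.
Transfer ellipse a_t = (r₁ + r₂)/2 = 7.652×10¹¹ m.
At r₁: circular v_c1 = √(μ/r₁) = 49890 m/s; transfer-perihelion v_p = √[μ(2/r₁ − 1/a_t)] = 69320 m/s.
Δv₁ = v_p − v_c1 = 19430 m/s.
At r₂: circular v_c2 = √(μ/r₂) = 9478 m/s; transfer-aphelion v_a = √[μ(2/r₂ − 1/a_t)] = 2502 m/s.
Δv₂ = v_c2 − v_a = 6976 m/s.
Total Δv = Δv₁ + Δv₂ = 26400 m/s = 26.40 km/s.

Δv_total ≈ 26.4 km/s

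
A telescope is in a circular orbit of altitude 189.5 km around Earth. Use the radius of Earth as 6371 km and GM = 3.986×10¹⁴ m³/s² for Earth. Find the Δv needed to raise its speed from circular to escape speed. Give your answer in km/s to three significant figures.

r = 6371 + 189.5 = 6560.5 km = 6.5605×10⁶ m.
Circular speed v_c = √(μ/r) = 7795 m/s.
Escape speed v_esc = √(2μ/r) = √2 × v_c = 11020 m/s.
Δv = v_esc − v_c = 3229 m/s = 3.229 km/s.

Δv ≈ 3.23 km/s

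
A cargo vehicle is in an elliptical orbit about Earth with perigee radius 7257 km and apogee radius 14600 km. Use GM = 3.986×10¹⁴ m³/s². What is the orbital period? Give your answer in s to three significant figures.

T ≈ 11400 s

Semi-major axis a = (r_p + r_a)/2 = (7257.0 + 14600)/2 = 10928 km = 1.093×10⁷ m.
By Kepler's third law T = 2π√(a³/μ) = 2π × 1.810×10³ = 1.137×10⁴ s.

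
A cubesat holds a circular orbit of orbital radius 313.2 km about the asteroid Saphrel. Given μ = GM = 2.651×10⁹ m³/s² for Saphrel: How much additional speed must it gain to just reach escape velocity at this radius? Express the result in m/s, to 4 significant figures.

r = 313.2 km = 3.132×10⁵ m.
Circular speed v_c = √(μ/r) = 92.00 m/s.
Escape speed v_esc = √(2μ/r) = √2 × v_c = 130.1 m/s.
Δv = v_esc − v_c = 38.11 m/s.

Δv ≈ 38.11 m/s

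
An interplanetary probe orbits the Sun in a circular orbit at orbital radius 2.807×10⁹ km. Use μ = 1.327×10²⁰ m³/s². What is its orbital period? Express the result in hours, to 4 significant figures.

T ≈ 712500 hours

r = 2.807×10⁹ km = 2.807×10¹² m.
Kepler's third law: T = 2π√(r³/μ) = 2π√((2.807×10¹²)³ / 1.327×10²⁰).
r³/μ = 1.667×10¹⁷ s², so T = 2π × 4.083×10⁸ = 2.565×10⁹ s.
Converting: 2.565×10⁹ s ÷ 3600 = 7.125×10⁵ hours.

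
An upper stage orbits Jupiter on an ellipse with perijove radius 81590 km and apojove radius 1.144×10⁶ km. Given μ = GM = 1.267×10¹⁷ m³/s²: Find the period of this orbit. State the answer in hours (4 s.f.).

T ≈ 74.38 hours

Semi-major axis a = (r_p + r_a)/2 = (81590 + 1.1440×10⁶)/2 = 6.1280×10⁵ km = 6.128×10⁸ m.
By Kepler's third law T = 2π√(a³/μ) = 2π × 4.262×10⁴ = 2.678×10⁵ s.
= 74.38 hours.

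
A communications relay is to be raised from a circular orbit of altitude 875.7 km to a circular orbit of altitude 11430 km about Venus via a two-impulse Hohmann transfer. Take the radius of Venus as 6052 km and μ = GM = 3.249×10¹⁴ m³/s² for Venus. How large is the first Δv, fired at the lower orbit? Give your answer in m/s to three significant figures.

Δv ≈ 1350 m/s

r₁ = 6052 + 875.7 = 6927.7 km = 6.9277×10⁶ m.
r₂ = 6052 + 11430 = 17482 km = 1.7482×10⁷ m.
Transfer ellipse a_t = (r₁ + r₂)/2 = 1.220×10⁷ m.
At r₁: circular v_c1 = √(μ/r₁) = 6848 m/s; transfer-periapsis v_p = √[μ(2/r₁ − 1/a_t)] = 8196 m/s.
Δv₁ = v_p − v_c1 = 1348 m/s.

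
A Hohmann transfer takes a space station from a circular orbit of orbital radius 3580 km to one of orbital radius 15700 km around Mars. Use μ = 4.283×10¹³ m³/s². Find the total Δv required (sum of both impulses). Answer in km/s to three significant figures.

r₁ = 3580 km = 3.580×10⁶ m.
r₂ = 15700 km = 1.570×10⁷ m.
Transfer ellipse a_t = (r₁ + r₂)/2 = 9.640×10⁶ m.
At r₁: circular v_c1 = √(μ/r₁) = 3459 m/s; transfer-periapsis v_p = √[μ(2/r₁ − 1/a_t)] = 4414 m/s.
Δv₁ = v_p − v_c1 = 955.3 m/s.
At r₂: circular v_c2 = √(μ/r₂) = 1652 m/s; transfer-apoapsis v_a = √[μ(2/r₂ − 1/a_t)] = 1007 m/s.
Δv₂ = v_c2 − v_a = 645.1 m/s.
Total Δv = Δv₁ + Δv₂ = 1600 m/s = 1.600 km/s.

Δv_total ≈ 1.60 km/s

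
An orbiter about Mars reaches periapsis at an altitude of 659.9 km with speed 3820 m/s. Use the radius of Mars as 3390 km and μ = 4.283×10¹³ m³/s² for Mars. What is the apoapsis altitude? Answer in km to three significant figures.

r_p = 3390 + 659.9 = 4049.9 km = 4.050×10⁶ m.
Specific energy ε = v²/2 − μ/r = -3.279×10⁶ J/kg, so a = −μ/(2ε) = 6.530×10⁶ m.
The apsides satisfy r_p + r_a = 2a, so the apoapsis radius is 2a − r_p = 9.011×10⁶ m = 9010.5 km.
Apoapsis altitude = 9010.5 − 3390 = 5620.5 km.

apoapsis altitude ≈ 5620 km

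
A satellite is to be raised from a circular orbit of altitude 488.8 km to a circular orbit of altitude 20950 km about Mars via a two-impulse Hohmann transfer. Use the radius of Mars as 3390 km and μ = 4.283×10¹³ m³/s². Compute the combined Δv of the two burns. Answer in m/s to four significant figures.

r₁ = 3390 + 488.8 = 3878.8 km = 3.8788×10⁶ m.
r₂ = 3390 + 20950 = 24340 km = 2.4340×10⁷ m.
Transfer ellipse a_t = (r₁ + r₂)/2 = 1.411×10⁷ m.
At r₁: circular v_c1 = √(μ/r₁) = 3323 m/s; transfer-periapsis v_p = √[μ(2/r₁ − 1/a_t)] = 4364 m/s.
Δv₁ = v_p − v_c1 = 1042 m/s.
At r₂: circular v_c2 = √(μ/r₂) = 1327 m/s; transfer-apoapsis v_a = √[μ(2/r₂ − 1/a_t)] = 695.5 m/s.
Δv₂ = v_c2 − v_a = 631.0 m/s.
Total Δv = Δv₁ + Δv₂ = 1673 m/s.

Δv_total ≈ 1673 m/s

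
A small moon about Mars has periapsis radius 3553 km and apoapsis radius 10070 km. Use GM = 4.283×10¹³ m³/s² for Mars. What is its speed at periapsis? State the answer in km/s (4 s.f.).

v ≈ 4.222 km/s

Semi-major axis a = (r_p + r_a)/2 = 6811.5 km = 6.812×10⁶ m.
Vis-viva: v² = μ(2/r − 1/a) = 4.283×10¹³ × (5.629×10⁻⁷ − 1.468×10⁻⁷) = 1.782×10⁷ m²/s².
v = 4222 m/s = 4.222 km/s.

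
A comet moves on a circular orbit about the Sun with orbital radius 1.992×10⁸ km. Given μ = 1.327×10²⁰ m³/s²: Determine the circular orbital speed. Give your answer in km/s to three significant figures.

r = 1.992×10⁸ km = 1.992×10¹¹ m.
For a circular orbit v = √(μ/r) = √(1.327×10²⁰ / 1.992×10¹¹) = √(6.662×10⁸) = 25810 m/s.
That is 25.81 km/s.

v ≈ 25.8 km/s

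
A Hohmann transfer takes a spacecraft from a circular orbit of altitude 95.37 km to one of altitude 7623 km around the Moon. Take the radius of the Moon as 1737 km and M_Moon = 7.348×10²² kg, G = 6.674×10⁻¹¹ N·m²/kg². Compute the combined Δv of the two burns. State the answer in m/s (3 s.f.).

μ = GM = 6.674×10⁻¹¹ × 7.348×10²² = 4.904×10¹² m³/s².
r₁ = 1737 + 95.37 = 1832.4 km = 1.8324×10⁶ m.
r₂ = 1737 + 7623 = 9360.0 km = 9.3600×10⁶ m.
Transfer ellipse a_t = (r₁ + r₂)/2 = 5.596×10⁶ m.
At r₁: circular v_c1 = √(μ/r₁) = 1636 m/s; transfer-perilune v_p = √[μ(2/r₁ − 1/a_t)] = 2116 m/s.
Δv₁ = v_p − v_c1 = 479.8 m/s.
At r₂: circular v_c2 = √(μ/r₂) = 723.8 m/s; transfer-apolune v_a = √[μ(2/r₂ − 1/a_t)] = 414.2 m/s.
Δv₂ = v_c2 − v_a = 309.6 m/s.
Total Δv = Δv₁ + Δv₂ = 789.4 m/s.

Δv_total ≈ 789 m/s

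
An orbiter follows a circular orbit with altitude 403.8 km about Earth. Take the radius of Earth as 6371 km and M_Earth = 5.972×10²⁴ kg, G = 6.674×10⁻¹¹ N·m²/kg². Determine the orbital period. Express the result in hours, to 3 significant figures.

T ≈ 1.54 hours

μ = GM = 6.674×10⁻¹¹ × 5.972×10²⁴ = 3.986×10¹⁴ m³/s².
r = 6371 + 403.8 = 6774.8 km = 6.7748×10⁶ m.
Kepler's third law: T = 2π√(r³/μ) = 2π√((6.775×10⁶)³ / 3.986×10¹⁴).
r³/μ = 7.802×10⁵ s², so T = 2π × 8.833×10² = 5.550×10³ s.
Converting: 5.550×10³ s ÷ 3600 = 1.542 hours.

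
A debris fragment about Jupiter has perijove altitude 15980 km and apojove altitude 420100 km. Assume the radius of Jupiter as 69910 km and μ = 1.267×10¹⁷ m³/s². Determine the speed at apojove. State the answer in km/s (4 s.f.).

v ≈ 8.782 km/s

r_p = 69910 + 15980 = 85890 km = 8.5890×10⁷ m.
r_a = 69910 + 420100 = 490010 km = 4.9001×10⁸ m.
Semi-major axis a = (r_p + r_a)/2 = 2.8795×10⁵ km = 2.880×10⁸ m.
Vis-viva: v² = μ(2/r − 1/a) = 1.267×10¹⁷ × (4.082×10⁻⁹ − 3.473×10⁻⁹) = 7.713×10⁷ m²/s².
v = 8782 m/s = 8.782 km/s.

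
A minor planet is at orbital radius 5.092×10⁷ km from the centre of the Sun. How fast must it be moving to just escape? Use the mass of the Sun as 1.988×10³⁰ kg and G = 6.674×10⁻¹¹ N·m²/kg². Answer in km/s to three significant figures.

v_esc ≈ 72.2 km/s

μ = GM = 6.674×10⁻¹¹ × 1.988×10³⁰ = 1.327×10²⁰ m³/s².
r = 5.092×10⁷ km = 5.092×10¹⁰ m.
Escape speed v_esc = √(2μ/r) = √(2 × 1.327×10²⁰ / 5.092×10¹⁰) = √(5.211×10⁹) = 72190 m/s.
= 72.19 km/s.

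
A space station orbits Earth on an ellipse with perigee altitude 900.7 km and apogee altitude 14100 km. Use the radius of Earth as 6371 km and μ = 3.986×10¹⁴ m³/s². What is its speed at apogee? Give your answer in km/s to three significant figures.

v ≈ 3.19 km/s

r_p = 6371 + 900.7 = 7271.7 km = 7.2717×10⁶ m.
r_a = 6371 + 14100 = 20471 km = 2.0471×10⁷ m.
Semi-major axis a = (r_p + r_a)/2 = 13871 km = 1.387×10⁷ m.
Vis-viva: v² = μ(2/r − 1/a) = 3.986×10¹⁴ × (9.770×10⁻⁸ − 7.209×10⁻⁸) = 1.021×10⁷ m²/s².
v = 3195 m/s = 3.195 km/s.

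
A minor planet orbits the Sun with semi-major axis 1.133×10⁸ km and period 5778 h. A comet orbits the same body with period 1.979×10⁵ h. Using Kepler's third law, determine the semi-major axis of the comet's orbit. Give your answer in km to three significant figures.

a₂ ≈ 1.19×10⁹ km

Kepler's third law: a³ ∝ T², so a₂ = a₁ (T₂/T₁)^(2/3).
T₂/T₁ = 34.25, (T₂/T₁)^(2/3) = 10.55.
a₂ = 1.133×10⁸ × 10.55 = 1.195×10⁹ km.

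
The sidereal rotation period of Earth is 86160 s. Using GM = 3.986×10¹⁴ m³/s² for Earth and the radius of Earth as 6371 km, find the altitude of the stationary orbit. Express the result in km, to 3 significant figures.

h_sync ≈ 35800 km

A synchronous orbit has period T, so by Kepler's third law a = (μT²/4π²)^(1/3).
μT²/4π² = 3.986×10¹⁴ × (8.616×10⁴)² / 39.48 = 7.495×10²² m³.
a = 4.216×10⁷ m = 42163 km.
Altitude h = a − R = 42163 − 6371 = 35792 km.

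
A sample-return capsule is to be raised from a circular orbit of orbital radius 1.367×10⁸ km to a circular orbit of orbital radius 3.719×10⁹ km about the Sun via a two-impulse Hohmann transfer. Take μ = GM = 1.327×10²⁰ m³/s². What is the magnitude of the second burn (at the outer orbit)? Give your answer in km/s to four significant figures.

r₁ = 1.367×10⁸ km = 1.367×10¹¹ m.
r₂ = 3.719×10⁹ km = 3.719×10¹² m.
Transfer ellipse a_t = (r₁ + r₂)/2 = 1.928×10¹² m.
At r₁: circular v_c1 = √(μ/r₁) = 31160 m/s; transfer-perihelion v_p = √[μ(2/r₁ − 1/a_t)] = 43270 m/s.
At r₂: circular v_c2 = √(μ/r₂) = 5973 m/s; transfer-aphelion v_a = √[μ(2/r₂ − 1/a_t)] = 1591 m/s.
Δv₂ = v_c2 − v_a = 4383 m/s.
= 4.383 km/s.

Δv ≈ 4.383 km/s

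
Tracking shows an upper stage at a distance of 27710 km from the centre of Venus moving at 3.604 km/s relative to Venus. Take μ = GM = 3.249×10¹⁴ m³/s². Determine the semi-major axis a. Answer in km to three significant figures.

a ≈ 31100 km

r = 2.771×10⁷ m.
Vis-viva rearranged: 1/a = 2/r − v²/μ = 7.218×10⁻⁸ − 3.998×10⁻⁸ = 3.220×10⁻⁸ m⁻¹.
a = 3.106×10⁷ m = 31058 km.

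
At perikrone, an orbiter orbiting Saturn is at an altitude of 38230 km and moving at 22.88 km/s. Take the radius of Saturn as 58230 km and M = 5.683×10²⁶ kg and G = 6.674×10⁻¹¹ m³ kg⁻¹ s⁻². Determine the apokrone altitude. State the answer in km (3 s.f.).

apokrone altitude ≈ 1.34×10⁵ km

μ = GM = 6.674×10⁻¹¹ × 5.683×10²⁶ = 3.793×10¹⁶ m³/s².
r_p = 58230 + 38230 = 96460 km = 9.646×10⁷ m.
Specific energy ε = v²/2 − μ/r = -1.315×10⁸ J/kg, so a = −μ/(2ε) = 1.443×10⁸ m.
The apsides satisfy r_p + r_a = 2a, so the apokrone radius is 2a − r_p = 1.921×10⁸ m = 1.9207×10⁵ km.
Apokrone altitude = 1.9207×10⁵ − 58230 = 1.3384×10⁵ km.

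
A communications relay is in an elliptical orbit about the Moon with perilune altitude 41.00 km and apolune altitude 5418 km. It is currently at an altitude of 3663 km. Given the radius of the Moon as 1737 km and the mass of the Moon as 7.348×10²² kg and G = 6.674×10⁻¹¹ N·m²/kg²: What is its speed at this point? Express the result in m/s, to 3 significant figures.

μ = GM = 6.674×10⁻¹¹ × 7.348×10²² = 4.904×10¹² m³/s².
r_p = 1737 + 41.00 = 1778.0 km = 1.7780×10⁶ m.
r_a = 1737 + 5418 = 7155.0 km = 7.1550×10⁶ m.
r = 1737 + 3663 = 5400.0 km = 5.400×10⁶ m.
Semi-major axis a = (r_p + r_a)/2 = 4466.5 km = 4.466×10⁶ m.
Vis-viva: v² = μ(2/r − 1/a) = 4.904×10¹² × (3.704×10⁻⁷ − 2.239×10⁻⁷) = 7.184×10⁵ m²/s².
v = 847.6 m/s.

v ≈ 848 m/s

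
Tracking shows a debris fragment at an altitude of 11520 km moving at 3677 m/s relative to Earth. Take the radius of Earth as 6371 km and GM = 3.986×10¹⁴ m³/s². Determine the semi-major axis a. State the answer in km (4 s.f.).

a ≈ 12840 km

r = 6371 + 11520 = 17891 km = 1.789×10⁷ m.
Vis-viva rearranged: 1/a = 2/r − v²/μ = 1.118×10⁻⁷ − 3.392×10⁻⁸ = 7.787×10⁻⁸ m⁻¹.
a = 1.284×10⁷ m = 12842 km.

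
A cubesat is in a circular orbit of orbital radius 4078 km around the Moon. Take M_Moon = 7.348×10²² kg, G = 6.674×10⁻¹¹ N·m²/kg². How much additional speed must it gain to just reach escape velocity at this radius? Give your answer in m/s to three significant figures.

Δv ≈ 454 m/s

μ = GM = 6.674×10⁻¹¹ × 7.348×10²² = 4.904×10¹² m³/s².
r = 4078 km = 4.078×10⁶ m.
Circular speed v_c = √(μ/r) = 1097 m/s.
Escape speed v_esc = √(2μ/r) = √2 × v_c = 1551 m/s.
Δv = v_esc − v_c = 454.2 m/s.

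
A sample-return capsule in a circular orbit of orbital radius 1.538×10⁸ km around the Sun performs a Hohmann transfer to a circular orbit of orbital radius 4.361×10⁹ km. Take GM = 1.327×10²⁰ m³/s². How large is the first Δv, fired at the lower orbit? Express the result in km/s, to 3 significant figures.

r₁ = 1.538×10⁸ km = 1.538×10¹¹ m.
r₂ = 4.361×10⁹ km = 4.361×10¹² m.
Transfer ellipse a_t = (r₁ + r₂)/2 = 2.257×10¹² m.
At r₁: circular v_c1 = √(μ/r₁) = 29370 m/s; transfer-perihelion v_p = √[μ(2/r₁ − 1/a_t)] = 40830 m/s.
Δv₁ = v_p − v_c1 = 11450 m/s.
= 11.45 km/s.

Δv ≈ 11.5 km/s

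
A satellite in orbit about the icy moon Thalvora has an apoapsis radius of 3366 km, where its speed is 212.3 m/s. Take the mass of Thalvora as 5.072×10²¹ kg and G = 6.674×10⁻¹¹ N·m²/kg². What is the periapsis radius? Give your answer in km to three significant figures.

μ = GM = 6.674×10⁻¹¹ × 5.072×10²¹ = 3.385×10¹¹ m³/s².
r_a = 3.366×10⁶ m.
Specific energy ε = v²/2 − μ/r = -7.803×10⁴ J/kg, so a = −μ/(2ε) = 2.169×10⁶ m.
The apsides satisfy r_p + r_a = 2a, so the periapsis radius is 2a − r_a = 9.721×10⁵ m = 972.12 km.

periapsis radius ≈ 972 km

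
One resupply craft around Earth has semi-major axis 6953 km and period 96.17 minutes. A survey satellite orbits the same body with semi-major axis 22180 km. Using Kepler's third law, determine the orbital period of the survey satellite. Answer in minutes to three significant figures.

Kepler's third law: T² ∝ a³, so T₂ = T₁ (a₂/a₁)^(3/2).
a₂/a₁ = 3.190, (a₂/a₁)^(3/2) = 5.697.
T₂ = 96.17 × 5.697 = 547.9 minutes.

T₂ ≈ 548 minutes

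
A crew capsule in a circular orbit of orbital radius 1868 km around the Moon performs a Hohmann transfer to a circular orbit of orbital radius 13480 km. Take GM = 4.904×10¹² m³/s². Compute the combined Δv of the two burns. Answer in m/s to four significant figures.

r₁ = 1868 km = 1.868×10⁶ m.
r₂ = 13480 km = 1.348×10⁷ m.
Transfer ellipse a_t = (r₁ + r₂)/2 = 7.674×10⁶ m.
At r₁: circular v_c1 = √(μ/r₁) = 1620 m/s; transfer-perilune v_p = √[μ(2/r₁ − 1/a_t)] = 2147 m/s.
Δv₁ = v_p − v_c1 = 527.2 m/s.
At r₂: circular v_c2 = √(μ/r₂) = 603.2 m/s; transfer-apolune v_a = √[μ(2/r₂ − 1/a_t)] = 297.6 m/s.
Δv₂ = v_c2 − v_a = 305.6 m/s.
Total Δv = Δv₁ + Δv₂ = 832.7 m/s.

Δv_total ≈ 832.7 m/s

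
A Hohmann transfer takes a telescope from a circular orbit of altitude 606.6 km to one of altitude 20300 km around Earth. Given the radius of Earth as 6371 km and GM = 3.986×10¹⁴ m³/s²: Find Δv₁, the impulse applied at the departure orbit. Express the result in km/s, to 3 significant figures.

Δv ≈ 1.96 km/s

r₁ = 6371 + 606.6 = 6977.6 km = 6.9776×10⁶ m.
r₂ = 6371 + 20300 = 26671 km = 2.6671×10⁷ m.
Transfer ellipse a_t = (r₁ + r₂)/2 = 1.682×10⁷ m.
At r₁: circular v_c1 = √(μ/r₁) = 7558 m/s; transfer-perigee v_p = √[μ(2/r₁ − 1/a_t)] = 9516 m/s.
Δv₁ = v_p − v_c1 = 1958 m/s.
= 1.958 km/s.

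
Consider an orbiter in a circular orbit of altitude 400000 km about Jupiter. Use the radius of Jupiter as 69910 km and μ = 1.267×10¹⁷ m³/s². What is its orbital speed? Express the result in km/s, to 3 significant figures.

r = 69910 + 400000 = 469910 km = 4.6991×10⁸ m.
For a circular orbit v = √(μ/r) = √(1.267×10¹⁷ / 4.699×10⁸) = √(2.696×10⁸) = 16420 m/s.
That is 16.42 km/s.

v ≈ 16.4 km/s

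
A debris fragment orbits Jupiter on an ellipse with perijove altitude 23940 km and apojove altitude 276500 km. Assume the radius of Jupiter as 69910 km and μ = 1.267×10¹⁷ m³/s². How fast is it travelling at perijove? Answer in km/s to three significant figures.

v ≈ 46.1 km/s

r_p = 69910 + 23940 = 93850 km = 9.3850×10⁷ m.
r_a = 69910 + 276500 = 346410 km = 3.4641×10⁸ m.
Semi-major axis a = (r_p + r_a)/2 = 2.2013×10⁵ km = 2.201×10⁸ m.
Vis-viva: v² = μ(2/r − 1/a) = 1.267×10¹⁷ × (2.131×10⁻⁸ − 4.543×10⁻⁹) = 2.124×10⁹ m²/s².
v = 46090 m/s = 46.09 km/s.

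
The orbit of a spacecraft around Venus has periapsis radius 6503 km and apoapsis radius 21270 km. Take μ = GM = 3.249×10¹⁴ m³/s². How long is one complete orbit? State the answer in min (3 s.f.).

T ≈ 301 min

Semi-major axis a = (r_p + r_a)/2 = (6503.0 + 21270)/2 = 13886 km = 1.389×10⁷ m.
By Kepler's third law T = 2π√(a³/μ) = 2π × 2.871×10³ = 1.804×10⁴ s.
= 300.6 min.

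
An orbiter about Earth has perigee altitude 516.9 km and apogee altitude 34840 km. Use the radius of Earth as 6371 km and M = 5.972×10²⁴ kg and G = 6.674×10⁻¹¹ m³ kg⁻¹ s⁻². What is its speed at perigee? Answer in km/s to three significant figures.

v ≈ 9.96 km/s

μ = GM = 6.674×10⁻¹¹ × 5.972×10²⁴ = 3.986×10¹⁴ m³/s².
r_p = 6371 + 516.9 = 6887.9 km = 6.8879×10⁶ m.
r_a = 6371 + 34840 = 41211 km = 4.1211×10⁷ m.
Semi-major axis a = (r_p + r_a)/2 = 24049 km = 2.405×10⁷ m.
Vis-viva: v² = μ(2/r − 1/a) = 3.986×10¹⁴ × (2.904×10⁻⁷ − 4.158×10⁻⁸) = 9.916×10⁷ m²/s².
v = 9958 m/s = 9.958 km/s.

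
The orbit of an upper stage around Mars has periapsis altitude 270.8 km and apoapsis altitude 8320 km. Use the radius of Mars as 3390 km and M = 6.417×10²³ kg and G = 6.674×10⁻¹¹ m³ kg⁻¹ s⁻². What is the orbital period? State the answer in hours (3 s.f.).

μ = GM = 6.674×10⁻¹¹ × 6.417×10²³ = 4.283×10¹³ m³/s².
r_p = 3390 + 270.8 = 3660.8 km = 3.6608×10⁶ m.
r_a = 3390 + 8320 = 11710 km = 1.1710×10⁷ m.
Semi-major axis a = (r_p + r_a)/2 = (3660.8 + 11710)/2 = 7685.4 km = 7.685×10⁶ m.
By Kepler's third law T = 2π√(a³/μ) = 2π × 3.256×10³ = 2.046×10⁴ s.
= 5.682 hours.

T ≈ 5.68 hours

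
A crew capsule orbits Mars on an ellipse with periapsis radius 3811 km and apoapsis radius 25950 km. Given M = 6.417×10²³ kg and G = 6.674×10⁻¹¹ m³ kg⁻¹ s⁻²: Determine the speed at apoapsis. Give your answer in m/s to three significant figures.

v ≈ 650 m/s

μ = GM = 6.674×10⁻¹¹ × 6.417×10²³ = 4.283×10¹³ m³/s².
Semi-major axis a = (r_p + r_a)/2 = 14880 km = 1.488×10⁷ m.
Vis-viva: v² = μ(2/r − 1/a) = 4.283×10¹³ × (7.707×10⁻⁸ − 6.720×10⁻⁸) = 4.227×10⁵ m²/s².
v = 650.1 m/s.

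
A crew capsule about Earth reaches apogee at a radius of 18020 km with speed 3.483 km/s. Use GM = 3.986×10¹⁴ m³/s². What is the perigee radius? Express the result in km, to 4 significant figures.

perigee radius ≈ 6808 km

r_a = 1.802×10⁷ m.
Specific energy ε = v²/2 − μ/r = -1.605×10⁷ J/kg, so a = −μ/(2ε) = 1.241×10⁷ m.
The apsides satisfy r_p + r_a = 2a, so the perigee radius is 2a − r_a = 6.808×10⁶ m = 6808.4 km.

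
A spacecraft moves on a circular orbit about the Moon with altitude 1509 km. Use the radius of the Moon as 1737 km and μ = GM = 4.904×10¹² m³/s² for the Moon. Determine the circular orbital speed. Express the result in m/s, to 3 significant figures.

r = 1737 + 1509 = 3246.0 km = 3.2460×10⁶ m.
For a circular orbit v = √(μ/r) = √(4.904×10¹² / 3.246×10⁶) = √(1.511×10⁶) = 1229 m/s.

v ≈ 1230 m/s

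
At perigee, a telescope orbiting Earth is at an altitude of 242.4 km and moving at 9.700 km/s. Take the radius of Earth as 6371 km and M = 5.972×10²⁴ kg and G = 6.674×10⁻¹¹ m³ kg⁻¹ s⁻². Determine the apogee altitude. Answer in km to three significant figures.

μ = GM = 6.674×10⁻¹¹ × 5.972×10²⁴ = 3.986×10¹⁴ m³/s².
r_p = 6371 + 242.4 = 6613.4 km = 6.613×10⁶ m.
Specific energy ε = v²/2 − μ/r = -1.322×10⁷ J/kg, so a = −μ/(2ε) = 1.507×10⁷ m.
The apsides satisfy r_p + r_a = 2a, so the apogee radius is 2a − r_p = 2.353×10⁷ m = 23531 km.
Apogee altitude = 23531 − 6371 = 17160 km.

apogee altitude ≈ 17200 km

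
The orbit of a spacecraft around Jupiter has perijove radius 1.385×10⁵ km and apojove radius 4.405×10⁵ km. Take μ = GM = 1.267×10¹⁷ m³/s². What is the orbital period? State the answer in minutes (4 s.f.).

T ≈ 1449 minutes

Semi-major axis a = (r_p + r_a)/2 = (1.3850×10⁵ + 4.4050×10⁵)/2 = 2.8950×10⁵ km = 2.895×10⁸ m.
By Kepler's third law T = 2π√(a³/μ) = 2π × 1.384×10⁴ = 8.695×10⁴ s.
= 1449 minutes.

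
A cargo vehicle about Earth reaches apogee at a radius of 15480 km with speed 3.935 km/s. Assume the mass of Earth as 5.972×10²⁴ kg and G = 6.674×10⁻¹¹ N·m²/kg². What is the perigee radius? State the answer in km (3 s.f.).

perigee radius ≈ 6660 km

μ = GM = 6.674×10⁻¹¹ × 5.972×10²⁴ = 3.986×10¹⁴ m³/s².
r_a = 1.548×10⁷ m.
Specific energy ε = v²/2 − μ/r = -1.801×10⁷ J/kg, so a = −μ/(2ε) = 1.107×10⁷ m.
The apsides satisfy r_p + r_a = 2a, so the perigee radius is 2a − r_a = 6.656×10⁶ m = 6656.2 km.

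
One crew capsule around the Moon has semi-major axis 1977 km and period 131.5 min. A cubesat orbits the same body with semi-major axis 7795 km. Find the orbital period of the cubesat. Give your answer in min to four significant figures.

Kepler's third law: T² ∝ a³, so T₂ = T₁ (a₂/a₁)^(3/2).
a₂/a₁ = 3.943, (a₂/a₁)^(3/2) = 7.829.
T₂ = 131.5 × 7.829 = 1030 min.

T₂ ≈ 1030 min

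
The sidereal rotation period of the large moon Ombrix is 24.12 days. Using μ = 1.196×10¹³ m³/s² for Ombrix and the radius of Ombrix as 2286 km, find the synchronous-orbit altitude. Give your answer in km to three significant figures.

T = 24.12 days = 2.084×10⁶ s.
A synchronous orbit has period T, so by Kepler's third law a = (μT²/4π²)^(1/3).
μT²/4π² = 1.196×10¹³ × (2.084×10⁶)² / 39.48 = 1.316×10²⁴ m³.
a = 1.096×10⁸ m = 1.0958×10⁵ km.
Altitude h = a − R = 1.0958×10⁵ − 2286 = 1.0729×10⁵ km.

h_sync ≈ 1.07×10⁵ km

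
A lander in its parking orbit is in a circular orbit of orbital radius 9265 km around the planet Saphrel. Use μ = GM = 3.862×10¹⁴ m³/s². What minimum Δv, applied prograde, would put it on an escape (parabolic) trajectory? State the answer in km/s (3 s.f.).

r = 9265 km = 9.265×10⁶ m.
Circular speed v_c = √(μ/r) = 6456 m/s.
Escape speed v_esc = √(2μ/r) = √2 × v_c = 9131 m/s.
Δv = v_esc − v_c = 2674 m/s = 2.674 km/s.

Δv ≈ 2.67 km/s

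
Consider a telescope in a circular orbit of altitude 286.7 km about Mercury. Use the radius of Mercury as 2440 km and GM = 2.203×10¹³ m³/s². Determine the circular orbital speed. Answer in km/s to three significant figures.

v ≈ 2.84 km/s

r = 2440 + 286.7 = 2726.7 km = 2.7267×10⁶ m.
For a circular orbit v = √(μ/r) = √(2.203×10¹³ / 2.727×10⁶) = √(8.079×10⁶) = 2842 m/s.
That is 2.842 km/s.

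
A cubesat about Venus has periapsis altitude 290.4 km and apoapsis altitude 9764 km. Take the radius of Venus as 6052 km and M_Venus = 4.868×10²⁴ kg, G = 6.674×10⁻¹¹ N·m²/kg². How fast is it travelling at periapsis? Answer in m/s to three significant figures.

v ≈ 8550 m/s

μ = GM = 6.674×10⁻¹¹ × 4.868×10²⁴ = 3.249×10¹⁴ m³/s².
r_p = 6052 + 290.4 = 6342.4 km = 6.3424×10⁶ m.
r_a = 6052 + 9764 = 15816 km = 1.5816×10⁷ m.
Semi-major axis a = (r_p + r_a)/2 = 11079 km = 1.108×10⁷ m.
Vis-viva: v² = μ(2/r − 1/a) = 3.249×10¹⁴ × (3.153×10⁻⁷ − 9.026×10⁻⁸) = 7.313×10⁷ m²/s².
v = 8551 m/s.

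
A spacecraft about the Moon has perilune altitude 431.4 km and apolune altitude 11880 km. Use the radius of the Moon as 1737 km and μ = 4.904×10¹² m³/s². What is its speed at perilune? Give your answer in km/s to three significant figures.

r_p = 1737 + 431.4 = 2168.4 km = 2.1684×10⁶ m.
r_a = 1737 + 11880 = 13617 km = 1.3617×10⁷ m.
Semi-major axis a = (r_p + r_a)/2 = 7892.7 km = 7.893×10⁶ m.
Vis-viva: v² = μ(2/r − 1/a) = 4.904×10¹² × (9.223×10⁻⁷ − 1.267×10⁻⁷) = 3.902×10⁶ m²/s².
v = 1975 m/s = 1.975 km/s.

v ≈ 1.98 km/s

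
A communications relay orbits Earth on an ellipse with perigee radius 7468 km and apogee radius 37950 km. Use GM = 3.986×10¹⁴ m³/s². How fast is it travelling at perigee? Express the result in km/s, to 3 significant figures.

Semi-major axis a = (r_p + r_a)/2 = 22709 km = 2.271×10⁷ m.
Vis-viva: v² = μ(2/r − 1/a) = 3.986×10¹⁴ × (2.678×10⁻⁷ − 4.404×10⁻⁸) = 8.920×10⁷ m²/s².
v = 9444 m/s = 9.444 km/s.

v ≈ 9.44 km/s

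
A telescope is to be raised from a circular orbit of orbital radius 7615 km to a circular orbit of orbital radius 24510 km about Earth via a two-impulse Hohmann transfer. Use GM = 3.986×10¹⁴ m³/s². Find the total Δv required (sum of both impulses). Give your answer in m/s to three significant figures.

Δv_total ≈ 2960 m/s

r₁ = 7615 km = 7.615×10⁶ m.
r₂ = 24510 km = 2.451×10⁷ m.
Transfer ellipse a_t = (r₁ + r₂)/2 = 1.606×10⁷ m.
At r₁: circular v_c1 = √(μ/r₁) = 7235 m/s; transfer-perigee v_p = √[μ(2/r₁ − 1/a_t)] = 8937 m/s.
Δv₁ = v_p − v_c1 = 1702 m/s.
At r₂: circular v_c2 = √(μ/r₂) = 4033 m/s; transfer-apogee v_a = √[μ(2/r₂ − 1/a_t)] = 2777 m/s.
Δv₂ = v_c2 − v_a = 1256 m/s.
Total Δv = Δv₁ + Δv₂ = 2958 m/s.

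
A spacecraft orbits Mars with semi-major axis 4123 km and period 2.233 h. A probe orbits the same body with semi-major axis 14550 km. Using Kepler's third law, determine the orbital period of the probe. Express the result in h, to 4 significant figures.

Kepler's third law: T² ∝ a³, so T₂ = T₁ (a₂/a₁)^(3/2).
a₂/a₁ = 3.529, (a₂/a₁)^(3/2) = 6.629.
T₂ = 2.233 × 6.629 = 14.80 h.

T₂ ≈ 14.80 h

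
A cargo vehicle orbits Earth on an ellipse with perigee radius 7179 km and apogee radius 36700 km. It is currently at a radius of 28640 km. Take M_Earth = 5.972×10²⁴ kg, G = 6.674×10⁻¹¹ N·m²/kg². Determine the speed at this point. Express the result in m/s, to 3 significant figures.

μ = GM = 6.674×10⁻¹¹ × 5.972×10²⁴ = 3.986×10¹⁴ m³/s².
Semi-major axis a = (r_p + r_a)/2 = 21940 km = 2.194×10⁷ m.
Vis-viva: v² = μ(2/r − 1/a) = 3.986×10¹⁴ × (6.983×10⁻⁸ − 4.558×10⁻⁸) = 9.666×10⁶ m²/s².
v = 3109 m/s.

v ≈ 3110 m/s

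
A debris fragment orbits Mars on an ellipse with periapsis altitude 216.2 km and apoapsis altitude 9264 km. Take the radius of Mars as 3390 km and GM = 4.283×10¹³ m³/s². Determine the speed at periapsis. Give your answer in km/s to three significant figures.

r_p = 3390 + 216.2 = 3606.2 km = 3.6062×10⁶ m.
r_a = 3390 + 9264 = 12654 km = 1.2654×10⁷ m.
Semi-major axis a = (r_p + r_a)/2 = 8130.1 km = 8.130×10⁶ m.
Vis-viva: v² = μ(2/r − 1/a) = 4.283×10¹³ × (5.546×10⁻⁷ − 1.230×10⁻⁷) = 1.849×10⁷ m²/s².
v = 4299 m/s = 4.299 km/s.

v ≈ 4.30 km/s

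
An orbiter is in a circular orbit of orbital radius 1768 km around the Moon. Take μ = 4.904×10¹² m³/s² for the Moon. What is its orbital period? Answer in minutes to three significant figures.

r = 1768 km = 1.768×10⁶ m.
Kepler's third law: T = 2π√(r³/μ) = 2π√((1.768×10⁶)³ / 4.904×10¹²).
r³/μ = 1.127×10⁶ s², so T = 2π × 1.062×10³ = 6.670×10³ s.
Converting: 6.670×10³ s ÷ 60.00 = 111.2 minutes.

T ≈ 111 minutes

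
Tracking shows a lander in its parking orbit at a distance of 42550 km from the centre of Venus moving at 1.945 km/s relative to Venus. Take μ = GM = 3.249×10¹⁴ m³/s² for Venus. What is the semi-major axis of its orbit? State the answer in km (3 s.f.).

r = 4.255×10⁷ m.
Vis-viva rearranged: 1/a = 2/r − v²/μ = 4.700×10⁻⁸ − 1.164×10⁻⁸ = 3.536×10⁻⁸ m⁻¹.
a = 2.828×10⁷ m = 28281 km.

a ≈ 28300 km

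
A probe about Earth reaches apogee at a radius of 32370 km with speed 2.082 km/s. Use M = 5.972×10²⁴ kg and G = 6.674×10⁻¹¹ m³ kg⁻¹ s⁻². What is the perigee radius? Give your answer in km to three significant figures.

perigee radius ≈ 6920 km

μ = GM = 6.674×10⁻¹¹ × 5.972×10²⁴ = 3.986×10¹⁴ m³/s².
r_a = 3.237×10⁷ m.
Specific energy ε = v²/2 − μ/r = -1.015×10⁷ J/kg, so a = −μ/(2ε) = 1.964×10⁷ m.
The apsides satisfy r_p + r_a = 2a, so the perigee radius is 2a − r_a = 6.915×10⁶ m = 6915.1 km.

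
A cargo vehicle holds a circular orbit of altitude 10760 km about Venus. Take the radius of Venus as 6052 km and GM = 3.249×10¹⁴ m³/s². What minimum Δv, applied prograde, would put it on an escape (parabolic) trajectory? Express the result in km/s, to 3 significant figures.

r = 6052 + 10760 = 16812 km = 1.6812×10⁷ m.
Circular speed v_c = √(μ/r) = 4396 m/s.
Escape speed v_esc = √(2μ/r) = √2 × v_c = 6217 m/s.
Δv = v_esc − v_c = 1821 m/s = 1.821 km/s.

Δv ≈ 1.82 km/s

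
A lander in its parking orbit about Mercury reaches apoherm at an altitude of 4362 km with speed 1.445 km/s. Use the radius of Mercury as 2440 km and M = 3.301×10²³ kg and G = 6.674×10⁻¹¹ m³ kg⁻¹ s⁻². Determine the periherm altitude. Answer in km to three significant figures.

periherm altitude ≈ 795 km

μ = GM = 6.674×10⁻¹¹ × 3.301×10²³ = 2.203×10¹³ m³/s².
r_a = 2440 + 4362 = 6802.0 km = 6.802×10⁶ m.
Specific energy ε = v²/2 − μ/r = -2.195×10⁶ J/kg, so a = −μ/(2ε) = 5.019×10⁶ m.
The apsides satisfy r_p + r_a = 2a, so the periherm radius is 2a − r_a = 3.235×10⁶ m = 3235.4 km.
Periherm altitude = 3235.4 − 2440 = 795.44 km.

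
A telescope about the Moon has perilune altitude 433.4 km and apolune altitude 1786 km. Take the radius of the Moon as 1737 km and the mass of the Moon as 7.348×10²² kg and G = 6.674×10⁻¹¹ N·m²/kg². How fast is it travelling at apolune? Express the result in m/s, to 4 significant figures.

v ≈ 1030 m/s

μ = GM = 6.674×10⁻¹¹ × 7.348×10²² = 4.904×10¹² m³/s².
r_p = 1737 + 433.4 = 2170.4 km = 2.1704×10⁶ m.
r_a = 1737 + 1786 = 3523.0 km = 3.5230×10⁶ m.
Semi-major axis a = (r_p + r_a)/2 = 2846.7 km = 2.847×10⁶ m.
Vis-viva: v² = μ(2/r − 1/a) = 4.904×10¹² × (5.677×10⁻⁷ − 3.513×10⁻⁷) = 1.061×10⁶ m²/s².
v = 1030 m/s.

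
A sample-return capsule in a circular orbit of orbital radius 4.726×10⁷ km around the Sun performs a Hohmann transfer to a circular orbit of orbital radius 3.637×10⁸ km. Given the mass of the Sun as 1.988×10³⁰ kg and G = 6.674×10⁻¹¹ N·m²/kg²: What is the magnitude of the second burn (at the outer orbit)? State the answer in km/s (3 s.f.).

Δv ≈ 9.94 km/s

μ = GM = 6.674×10⁻¹¹ × 1.988×10³⁰ = 1.327×10²⁰ m³/s².
r₁ = 4.726×10⁷ km = 4.726×10¹⁰ m.
r₂ = 3.637×10⁸ km = 3.637×10¹¹ m.
Transfer ellipse a_t = (r₁ + r₂)/2 = 2.055×10¹¹ m.
At r₁: circular v_c1 = √(μ/r₁) = 52990 m/s; transfer-perihelion v_p = √[μ(2/r₁ − 1/a_t)] = 70490 m/s.
At r₂: circular v_c2 = √(μ/r₂) = 19100 m/s; transfer-aphelion v_a = √[μ(2/r₂ − 1/a_t)] = 9160 m/s.
Δv₂ = v_c2 − v_a = 9940 m/s.
= 9.940 km/s.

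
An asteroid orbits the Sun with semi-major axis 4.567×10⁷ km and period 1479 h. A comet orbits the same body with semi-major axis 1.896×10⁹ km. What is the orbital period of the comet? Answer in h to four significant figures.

T₂ ≈ 3.956×10⁵ h

Kepler's third law: T² ∝ a³, so T₂ = T₁ (a₂/a₁)^(3/2).
a₂/a₁ = 41.52, (a₂/a₁)^(3/2) = 267.5.
T₂ = 1479 × 267.5 = 3.956×10⁵ h.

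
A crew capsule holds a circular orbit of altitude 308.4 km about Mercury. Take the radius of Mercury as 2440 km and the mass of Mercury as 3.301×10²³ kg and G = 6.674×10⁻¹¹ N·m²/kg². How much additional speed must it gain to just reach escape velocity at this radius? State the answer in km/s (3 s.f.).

μ = GM = 6.674×10⁻¹¹ × 3.301×10²³ = 2.203×10¹³ m³/s².
r = 2440 + 308.4 = 2748.4 km = 2.7484×10⁶ m.
Circular speed v_c = √(μ/r) = 2831 m/s.
Escape speed v_esc = √(2μ/r) = √2 × v_c = 4004 m/s.
Δv = v_esc − v_c = 1173 m/s = 1.173 km/s.

Δv ≈ 1.17 km/s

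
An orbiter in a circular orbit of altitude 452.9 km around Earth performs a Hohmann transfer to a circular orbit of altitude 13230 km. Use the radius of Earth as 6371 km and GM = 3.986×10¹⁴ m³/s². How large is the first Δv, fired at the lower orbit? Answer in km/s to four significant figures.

Δv ≈ 1.666 km/s

r₁ = 6371 + 452.9 = 6823.9 km = 6.8239×10⁶ m.
r₂ = 6371 + 13230 = 19601 km = 1.9601×10⁷ m.
Transfer ellipse a_t = (r₁ + r₂)/2 = 1.321×10⁷ m.
At r₁: circular v_c1 = √(μ/r₁) = 7643 m/s; transfer-perigee v_p = √[μ(2/r₁ − 1/a_t)] = 9309 m/s.
Δv₁ = v_p − v_c1 = 1666 m/s.
= 1.666 km/s.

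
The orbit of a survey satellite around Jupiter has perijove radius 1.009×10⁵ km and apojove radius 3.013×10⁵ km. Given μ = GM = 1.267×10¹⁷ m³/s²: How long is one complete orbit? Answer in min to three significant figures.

Semi-major axis a = (r_p + r_a)/2 = (1.0090×10⁵ + 3.0130×10⁵)/2 = 2.0110×10⁵ km = 2.011×10⁸ m.
By Kepler's third law T = 2π√(a³/μ) = 2π × 8.012×10³ = 5.034×10⁴ s.
= 839.0 min.

T ≈ 839 min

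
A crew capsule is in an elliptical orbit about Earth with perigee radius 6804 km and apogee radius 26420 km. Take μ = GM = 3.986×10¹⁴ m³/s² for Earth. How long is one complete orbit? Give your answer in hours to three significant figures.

T ≈ 5.92 hours

Semi-major axis a = (r_p + r_a)/2 = (6804.0 + 26420)/2 = 16612 km = 1.661×10⁷ m.
By Kepler's third law T = 2π√(a³/μ) = 2π × 3.391×10³ = 2.131×10⁴ s.
= 5.919 hours.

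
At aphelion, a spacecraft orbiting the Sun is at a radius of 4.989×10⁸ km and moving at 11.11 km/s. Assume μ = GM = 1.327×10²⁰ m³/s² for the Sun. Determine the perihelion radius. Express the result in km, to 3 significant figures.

r_a = 4.989×10¹¹ m.
Specific energy ε = v²/2 − μ/r = -2.043×10⁸ J/kg, so a = −μ/(2ε) = 3.248×10¹¹ m.
The apsides satisfy r_p + r_a = 2a, so the perihelion radius is 2a − r_a = 1.507×10¹¹ m = 1.5073×10⁸ km.

perihelion radius ≈ 1.51×10⁸ km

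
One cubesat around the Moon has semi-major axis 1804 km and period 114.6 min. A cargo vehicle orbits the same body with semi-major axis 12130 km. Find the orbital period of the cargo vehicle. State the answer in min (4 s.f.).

Kepler's third law: T² ∝ a³, so T₂ = T₁ (a₂/a₁)^(3/2).
a₂/a₁ = 6.724, (a₂/a₁)^(3/2) = 17.44.
T₂ = 114.6 × 17.44 = 1998 min.

T₂ ≈ 1998 min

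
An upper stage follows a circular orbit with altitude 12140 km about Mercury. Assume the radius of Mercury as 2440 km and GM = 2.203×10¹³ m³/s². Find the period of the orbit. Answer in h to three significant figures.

r = 2440 + 12140 = 14580 km = 1.4580×10⁷ m.
Kepler's third law: T = 2π√(r³/μ) = 2π√((1.458×10⁷)³ / 2.203×10¹³).
r³/μ = 1.407×10⁸ s², so T = 2π × 1.186×10⁴ = 7.453×10⁴ s.
Converting: 7.453×10⁴ s ÷ 3600 = 20.70 h.

T ≈ 20.7 h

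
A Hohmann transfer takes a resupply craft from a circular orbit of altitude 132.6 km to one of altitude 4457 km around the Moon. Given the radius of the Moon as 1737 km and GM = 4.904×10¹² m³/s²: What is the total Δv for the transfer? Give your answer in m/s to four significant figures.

Δv_total ≈ 671.7 m/s

r₁ = 1737 + 132.6 = 1869.6 km = 1.8696×10⁶ m.
r₂ = 1737 + 4457 = 6194.0 km = 6.1940×10⁶ m.
Transfer ellipse a_t = (r₁ + r₂)/2 = 4.032×10⁶ m.
At r₁: circular v_c1 = √(μ/r₁) = 1620 m/s; transfer-perilune v_p = √[μ(2/r₁ − 1/a_t)] = 2007 m/s.
Δv₁ = v_p − v_c1 = 387.8 m/s.
At r₂: circular v_c2 = √(μ/r₂) = 889.8 m/s; transfer-apolune v_a = √[μ(2/r₂ − 1/a_t)] = 605.9 m/s.
Δv₂ = v_c2 − v_a = 283.9 m/s.
Total Δv = Δv₁ + Δv₂ = 671.7 m/s.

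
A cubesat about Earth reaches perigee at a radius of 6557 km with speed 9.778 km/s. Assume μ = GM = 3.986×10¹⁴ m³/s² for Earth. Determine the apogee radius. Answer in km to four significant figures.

apogee radius ≈ 24140 km

r_p = 6.557×10⁶ m.
Specific energy ε = v²/2 − μ/r = -1.299×10⁷ J/kg, so a = −μ/(2ε) = 1.535×10⁷ m.
The apsides satisfy r_p + r_a = 2a, so the apogee radius is 2a − r_p = 2.414×10⁷ m = 24139 km.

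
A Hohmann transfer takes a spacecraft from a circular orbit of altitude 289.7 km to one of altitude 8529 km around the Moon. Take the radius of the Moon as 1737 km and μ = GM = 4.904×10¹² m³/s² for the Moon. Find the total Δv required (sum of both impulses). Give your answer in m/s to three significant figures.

Δv_total ≈ 749 m/s

r₁ = 1737 + 289.7 = 2026.7 km = 2.0267×10⁶ m.
r₂ = 1737 + 8529 = 10266 km = 1.0266×10⁷ m.
Transfer ellipse a_t = (r₁ + r₂)/2 = 6.146×10⁶ m.
At r₁: circular v_c1 = √(μ/r₁) = 1556 m/s; transfer-perilune v_p = √[μ(2/r₁ − 1/a_t)] = 2010 m/s.
Δv₁ = v_p − v_c1 = 454.8 m/s.
At r₂: circular v_c2 = √(μ/r₂) = 691.2 m/s; transfer-apolune v_a = √[μ(2/r₂ − 1/a_t)] = 396.9 m/s.
Δv₂ = v_c2 − v_a = 294.3 m/s.
Total Δv = Δv₁ + Δv₂ = 749.1 m/s.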